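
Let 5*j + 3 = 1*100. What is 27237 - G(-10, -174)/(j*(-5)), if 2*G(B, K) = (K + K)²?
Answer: 2702541/97 ≈ 27861.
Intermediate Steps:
G(B, K) = 2*K² (G(B, K) = (K + K)²/2 = (2*K)²/2 = (4*K²)/2 = 2*K²)
j = 97/5 (j = -⅗ + (1*100)/5 = -⅗ + (⅕)*100 = -⅗ + 20 = 97/5 ≈ 19.400)
27237 - G(-10, -174)/(j*(-5)) = 27237 - 2*(-174)²/((97/5)*(-5)) = 27237 - 2*30276/(-97) = 27237 - 60552*(-1)/97 = 27237 - 1*(-60552/97) = 27237 + 60552/97 = 2702541/97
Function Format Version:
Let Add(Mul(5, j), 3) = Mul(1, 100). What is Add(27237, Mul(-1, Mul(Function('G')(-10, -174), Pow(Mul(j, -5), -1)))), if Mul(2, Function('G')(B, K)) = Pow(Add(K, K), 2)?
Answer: Rational(2702541, 97) ≈ 27861.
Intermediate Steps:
Function('G')(B, K) = Mul(2, Pow(K, 2)) (Function('G')(B, K) = Mul(Rational(1, 2), Pow(Add(K, K), 2)) = Mul(Rational(1, 2), Pow(Mul(2, K), 2)) = Mul(Rational(1, 2), Mul(4, Pow(K, 2))) = Mul(2, Pow(K, 2)))
j = Rational(97, 5) (j = Add(Rational(-3, 5), Mul(Rational(1, 5), Mul(1, 100))) = Add(Rational(-3, 5), Mul(Rational(1, 5), 100)) = Add(Rational(-3, 5), 20) = Rational(97, 5) ≈ 19.400)
Add(27237, Mul(-1, Mul(Function('G')(-10, -174), Pow(Mul(j, -5), -1)))) = Add(27237, Mul(-1, Mul(Mul(2, Pow(-174, 2)), Pow(Mul(Rational(97, 5), -5), -1)))) = Add(27237, Mul(-1, Mul(Mul(2, 30276), Pow(-97, -1)))) = Add(27237, Mul(-1, Mul(60552, Rational(-1, 97)))) = Add(27237, Mul(-1, Rational(-60552, 97))) = Add(27237, Rational(60552, 97)) = Rational(2702541, 97)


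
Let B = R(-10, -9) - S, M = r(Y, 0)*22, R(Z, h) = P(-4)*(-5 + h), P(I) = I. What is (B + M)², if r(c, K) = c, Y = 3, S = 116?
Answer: 36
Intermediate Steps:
R(Z, h) = 20 - 4*h (R(Z, h) = -4*(-5 + h) = 20 - 4*h)
M = 66 (M = 3*22 = 66)
B = -60 (B = (20 - 4*(-9)) - 1*116 = (20 + 36) - 116 = 56 - 116 = -60)
(B + M)² = (-60 + 66)² = 6² = 36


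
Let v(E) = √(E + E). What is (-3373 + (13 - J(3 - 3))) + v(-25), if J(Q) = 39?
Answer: -3399 + 5*I*√2 ≈ -3399.0 + 7.0711*I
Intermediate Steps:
v(E) = √2*√E (v(E) = √(2*E) = √2*√E)
(-3373 + (13 - J(3 - 3))) + v(-25) = (-3373 + (13 - 1*39)) + √2*√(-25) = (-3373 + (13 - 39)) + √2*(5*I) = (-3373 - 26) + 5*I*√2 = -3399 + 5*I*√2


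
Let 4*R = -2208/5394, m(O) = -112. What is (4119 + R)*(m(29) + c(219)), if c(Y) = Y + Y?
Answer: 1207141814/899 ≈ 1.3428e+6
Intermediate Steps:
R = -92/899 (R = (-2208/5394)/4 = (-2208*1/5394)/4 = (1/4)*(-368/899) = -92/899 ≈ -0.10234)
c(Y) = 2*Y
(4119 + R)*(m(29) + c(219)) = (4119 - 92/899)*(-112 + 2*219) = 3702889*(-112 + 438)/899 = (3702889/899)*326 = 1207141814/899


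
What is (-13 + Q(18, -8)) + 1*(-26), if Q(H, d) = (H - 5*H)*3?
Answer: -255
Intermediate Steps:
Q(H, d) = -12*H (Q(H, d) = -4*H*3 = -12*H)
(-13 + Q(18, -8)) + 1*(-26) = (-13 - 12*18) + 1*(-26) = (-13 - 216) - 26 = -229 - 26 = -255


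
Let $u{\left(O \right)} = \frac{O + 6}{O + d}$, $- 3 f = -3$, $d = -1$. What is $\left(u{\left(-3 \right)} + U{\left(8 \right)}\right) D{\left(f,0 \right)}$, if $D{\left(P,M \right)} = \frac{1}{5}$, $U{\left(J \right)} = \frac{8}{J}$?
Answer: $\frac{1}{20} \approx 0.05$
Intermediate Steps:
$f = 1$ ($f = \left(- \frac{1}{3}\right) \left(-3\right) = 1$)
$u{\left(O \right)} = \frac{6 + O}{-1 + O}$ ($u{\left(O \right)} = \frac{O + 6}{O - 1} = \frac{6 + O}{-1 + O}$)
$D{\left(P,M \right)} = \frac{1}{5}$
$\left(u{\left(-3 \right)} + U{\left(8 \right)}\right) D{\left(f,0 \right)} = \left(\frac{6 - 3}{-1 - 3} + \frac{8}{8}\right) \frac{1}{5} = \left(\frac{1}{-4} \cdot 3 + 8 \cdot \frac{1}{8}\right) \frac{1}{5} = \left(\left(- \frac{1}{4}\right) 3 + 1\right) \frac{1}{5} = \left(- \frac{3}{4} + 1\right) \frac{1}{5} = \frac{1}{4} \cdot \frac{1}{5} = \frac{1}{20}$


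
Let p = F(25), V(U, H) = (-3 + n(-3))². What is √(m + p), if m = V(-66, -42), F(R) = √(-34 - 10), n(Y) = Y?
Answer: √(36 + 2*I*√11) ≈ 6.0252 + 0.55046*I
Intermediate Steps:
F(R) = 2*I*√11 (F(R) = √(-44) = 2*I*√11)
V(U, H) = 36 (V(U, H) = (-3 - 3)² = (-6)² = 36)
m = 36
p = 2*I*√11 ≈ 6.6332*I
√(m + p) = √(36 + 2*I*√11)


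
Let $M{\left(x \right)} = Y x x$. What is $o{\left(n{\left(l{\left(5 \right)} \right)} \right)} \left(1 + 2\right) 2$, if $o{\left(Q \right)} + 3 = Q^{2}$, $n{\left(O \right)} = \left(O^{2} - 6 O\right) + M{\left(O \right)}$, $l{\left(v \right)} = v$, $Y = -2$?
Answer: $18132$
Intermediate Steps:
$M{\left(x \right)} = - 2 x^{2}$ ($M{\left(x \right)} = - 2 x x = - 2 x^{2}$)
$n{\left(O \right)} = - O^{2} - 6 O$ ($n{\left(O \right)} = \left(O^{2} - 6 O\right) - 2 O^{2} = - O^{2} - 6 O$)
$o{\left(Q \right)} = -3 + Q^{2}$
$o{\left(n{\left(l{\left(5 \right)} \right)} \right)} \left(1 + 2\right) 2 = \left(-3 + \left(5 \left(-6 - 5\right)\right)^{2}\right) \left(1 + 2\right) 2 = \left(-3 + \left(5 \left(-6 - 5\right)\right)^{2}\right) 3 \cdot 2 = \left(-3 + \left(5 \left(-11\right)\right)^{2}\right) 6 = \left(-3 + \left(-55\right)^{2}\right) 6 = \left(-3 + 3025\right) 6 = 3022 \cdot 6 = 18132$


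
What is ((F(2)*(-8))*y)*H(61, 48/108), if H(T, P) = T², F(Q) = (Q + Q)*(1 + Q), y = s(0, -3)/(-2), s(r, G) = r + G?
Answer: -535824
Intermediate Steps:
s(r, G) = G + r
y = 3/2 (y = (-3 + 0)/(-2) = -3*(-½) = 3/2 ≈ 1.5000)
F(Q) = 2*Q*(1 + Q) (F(Q) = (2*Q)*(1 + Q) = 2*Q*(1 + Q))
((F(2)*(-8))*y)*H(61, 48/108) = (((2*2*(1 + 2))*(-8))*(3/2))*61² = (((2*2*3)*(-8))*(3/2))*3721 = ((12*(-8))*(3/2))*3721 = -96*3/2*3721 = -144*3721 = -535824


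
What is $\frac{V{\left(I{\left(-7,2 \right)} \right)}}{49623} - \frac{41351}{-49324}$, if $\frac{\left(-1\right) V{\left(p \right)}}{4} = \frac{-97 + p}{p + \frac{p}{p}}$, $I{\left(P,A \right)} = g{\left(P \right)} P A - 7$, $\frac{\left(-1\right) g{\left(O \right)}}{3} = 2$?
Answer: $\frac{80028439207}{95456589228} \approx 0.83838$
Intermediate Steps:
$g{\left(O \right)} = -6$ ($g{\left(O \right)} = \left(-3\right) 2 = -6$)
$I{\left(P,A \right)} = -7 - 6 A P$ ($I{\left(P,A \right)} = - 6 P A - 7 = - 6 A P - 7 = -7 - 6 A P$)
$V{\left(p \right)} = - \frac{4 \left(-97 + p\right)}{1 + p}$ ($V{\left(p \right)} = - 4 \frac{-97 + p}{p + \frac{p}{p}} = - 4 \frac{-97 + p}{p + 1} = - 4 \frac{-97 + p}{1 + p} = - \frac{4 \left(-97 + p\right)}{1 + p}$)
$\frac{V{\left(I{\left(-7,2 \right)} \right)}}{49623} - \frac{41351}{-49324} = \frac{4 \frac{1}{1 - \left(7 + 12 \left(-7\right)\right)} \left(97 - \left(-7 - 12 \left(-7\right)\right)\right)}{49623} - \frac{41351}{-49324} = \frac{4 \left(97 - \left(-7 + 84\right)\right)}{1 + \left(-7 + 84\right)} \frac{1}{49623} - - \frac{41351}{49324} = \frac{4 \left(97 - 77\right)}{1 + 77} \cdot \frac{1}{49623} + \frac{41351}{49324} = \frac{4 \left(97 - 77\right)}{78} \cdot \frac{1}{49623} + \frac{41351}{49324} = 4 \cdot \frac{1}{78} \cdot 20 \cdot \frac{1}{49623} + \frac{41351}{49324} = \frac{40}{39} \cdot \frac{1}{49623} + \frac{41351}{49324} = \frac{40}{1935297} + \frac{41351}{49324} = \frac{80028439207}{95456589228}$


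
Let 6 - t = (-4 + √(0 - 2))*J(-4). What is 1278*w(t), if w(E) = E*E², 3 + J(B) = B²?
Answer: 174191400 - 162052956*I*√2 ≈ 1.7419e+8 - 2.2918e+8*I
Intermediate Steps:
J(B) = -3 + B²
t = 58 - 13*I*√2 (t = 6 - (-4 + √(0 - 2))*(-3 + (-4)²) = 6 - (-4 + √(-2))*(-3 + 16) = 6 - (-4 + I*√2)*13 = 6 - (-52 + 13*I*√2) = 6 + (52 - 13*I*√2) = 58 - 13*I*√2 ≈ 58.0 - 18.385*I)
w(E) = E³
1278*w(t) = 1278*(58 - 13*I*√2)³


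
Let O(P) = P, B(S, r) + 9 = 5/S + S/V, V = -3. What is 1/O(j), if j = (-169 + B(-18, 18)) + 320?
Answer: 18/2659 ≈ 0.0067695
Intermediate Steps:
B(S, r) = -9 + 5/S - S/3 (B(S, r) = -9 + (5/S + S/(-3)) = -9 + (5/S + S*(-⅓)) = -9 + (5/S - S/3) = -9 + 5/S - S/3)
j = 2659/18 (j = (-169 + (-9 + 5/(-18) - ⅓*(-18))) + 320 = (-169 + (-9 + 5*(-1/18) + 6)) + 320 = (-169 + (-9 - 5/18 + 6)) + 320 = (-169 - 59/18) + 320 = -3101/18 + 320 = 2659/18 ≈ 147.72)
1/O(j) = 1/(2659/18) = 18/2659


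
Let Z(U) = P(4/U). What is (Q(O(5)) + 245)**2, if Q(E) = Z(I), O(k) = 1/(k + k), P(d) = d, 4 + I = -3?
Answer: 2927521/49 ≈ 59745.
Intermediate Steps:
I = -7 (I = -4 - 3 = -7)
O(k) = 1/(2*k)
Z(U) = 4/U
Q(E) = -4/7 (Q(E) = 4/(-7) = 4*(-1/7) = -4/7)
(Q(O(5)) + 245)**2 = (-4/7 + 245)**2 = (1711/7)**2 = 2927521/49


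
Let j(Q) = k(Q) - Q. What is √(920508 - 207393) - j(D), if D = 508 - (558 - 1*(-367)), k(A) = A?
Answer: 3*√79235 ≈ 844.46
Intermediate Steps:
D = -417 (D = 508 - (558 + 367) = 508 - 1*925 = 508 - 925 = -417)
j(Q) = 0 (j(Q) = Q - Q = 0)
√(920508 - 207393) - j(D) = √(920508 - 207393) - 1*0 = √713115 + 0 = 3*√79235 + 0 = 3*√79235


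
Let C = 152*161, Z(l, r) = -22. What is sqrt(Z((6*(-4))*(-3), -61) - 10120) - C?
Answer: -24472 + I*sqrt(10142) ≈ -24472.0 + 100.71*I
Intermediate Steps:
C = 24472
sqrt(Z((6*(-4))*(-3), -61) - 10120) - C = sqrt(-22 - 10120) - 1*24472 = sqrt(-10142) - 24472 = I*sqrt(10142) - 24472 = -24472 + I*sqrt(10142)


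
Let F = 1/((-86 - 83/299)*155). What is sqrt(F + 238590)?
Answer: sqrt(3814644236072260785)/3998535 ≈ 488.46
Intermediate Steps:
F = -299/3998535 (F = 1/((-86 - 83*1/299)*155) = 1/((-86 - 83/299)*155) = 1/(-25797/299*155) = 1/(-3998535/299) = -299/3998535 ≈ -7.4777e-5)
sqrt(F + 238590) = sqrt(-299/3998535 + 238590) = sqrt(954010465351/3998535) = sqrt(3814644236072260785)/3998535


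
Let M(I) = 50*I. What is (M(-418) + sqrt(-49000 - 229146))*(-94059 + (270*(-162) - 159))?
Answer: 2883322200 - 137958*I*sqrt(278146) ≈ 2.8833e+9 - 7.2758e+7*I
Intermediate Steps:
(M(-418) + sqrt(-49000 - 229146))*(-94059 + (270*(-162) - 159)) = (50*(-418) + sqrt(-49000 - 229146))*(-94059 + (270*(-162) - 159)) = (-20900 + sqrt(-278146))*(-94059 + (-43740 - 159)) = (-20900 + I*sqrt(278146))*(-94059 - 43899) = (-20900 + I*sqrt(278146))*(-137958) = 2883322200 - 137958*I*sqrt(278146)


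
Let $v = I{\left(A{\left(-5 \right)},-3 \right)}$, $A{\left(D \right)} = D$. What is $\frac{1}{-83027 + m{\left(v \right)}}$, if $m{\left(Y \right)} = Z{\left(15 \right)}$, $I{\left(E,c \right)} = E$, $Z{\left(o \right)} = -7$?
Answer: $- \frac{1}{83034} \approx -1.2043 \cdot 10^{-5}$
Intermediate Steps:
$v = -5$
$m{\left(Y \right)} = -7$
$\frac{1}{-83027 + m{\left(v \right)}} = \frac{1}{-83027 - 7} = \frac{1}{-83034} = - \frac{1}{83034}$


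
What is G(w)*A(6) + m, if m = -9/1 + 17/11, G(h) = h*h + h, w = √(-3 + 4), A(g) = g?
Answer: 50/11 ≈ 4.5455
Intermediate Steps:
w = 1 (w = √1 = 1)
G(h) = h + h² (G(h) = h² + h = h + h²)
m = -82/11 (m = -9*1 + 17*(1/11) = -9 + 17/11 = -82/11 ≈ -7.4545)
G(w)*A(6) + m = (1*(1 + 1))*6 - 82/11 = (1*2)*6 - 82/11 = 2*6 - 82/11 = 12 - 82/11 = 50/11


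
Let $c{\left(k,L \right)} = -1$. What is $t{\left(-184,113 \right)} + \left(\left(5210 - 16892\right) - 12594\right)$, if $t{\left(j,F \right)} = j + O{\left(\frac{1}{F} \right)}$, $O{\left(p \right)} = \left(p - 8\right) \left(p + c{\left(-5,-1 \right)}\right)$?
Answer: $- \frac{312228604}{12769} \approx -24452.0$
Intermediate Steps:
$O{\left(p \right)} = \left(-1 + p\right) \left(-8 + p\right)$ ($O{\left(p \right)} = \left(p - 8\right) \left(p - 1\right) = \left(-8 + p\right) \left(-1 + p\right) = \left(-1 + p\right) \left(-8 + p\right)$)
$t{\left(j,F \right)} = 8 + j + \frac{1}{F^{2}} - \frac{9}{F}$ ($t{\left(j,F \right)} = j + \left(8 + \left(\frac{1}{F}\right)^{2} - \frac{9}{F}\right) = j + \left(8 + \frac{1}{F^{2}} - \frac{9}{F}\right) = 8 + j + \frac{1}{F^{2}} - \frac{9}{F}$)
$t{\left(-184,113 \right)} + \left(\left(5210 - 16892\right) - 12594\right) = \left(8 - 184 + \frac{1}{12769} - \frac{9}{113}\right) + \left(\left(5210 - 16892\right) - 12594\right) = \left(8 - 184 + \frac{1}{12769} - \frac{9}{113}\right) - 24276 = - \frac{2248360}{12769} - 24276 = - \frac{312228604}{12769}$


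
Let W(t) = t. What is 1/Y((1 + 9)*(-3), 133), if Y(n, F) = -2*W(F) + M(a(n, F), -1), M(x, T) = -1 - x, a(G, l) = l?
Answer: -1/400 ≈ -0.0025000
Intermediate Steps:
Y(n, F) = -1 - 3*F (Y(n, F) = -2*F + (-1 - F) = -1 - 3*F)
1/Y((1 + 9)*(-3), 133) = 1/(-1 - 3*133) = 1/(-1 - 399) = 1/(-400) = -1/400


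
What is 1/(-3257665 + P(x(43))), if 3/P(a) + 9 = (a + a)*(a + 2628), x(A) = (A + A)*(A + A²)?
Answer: -53805604151/175280633446567412 ≈ -3.0697e-7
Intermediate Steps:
x(A) = 2*A*(A + A²) (x(A) = (2*A)*(A + A²) = 2*A*(A + A²))
P(a) = 3/(-9 + 2*a*(2628 + a)) (P(a) = 3/(-9 + (a + a)*(a + 2628)) = 3/(-9 + (2*a)*(2628 + a)) = 3/(-9 + 2*a*(2628 + a)))
1/(-3257665 + P(x(43))) = 1/(-3257665 + 3/(-9 + 2*(2*43²*(1 + 43))² + 5256*(2*43²*(1 + 43)))) = 1/(-3257665 + 3/(-9 + 2*(2*1849*44)² + 5256*(2*1849*44))) = 1/(-3257665 + 3/(-9 + 2*162712² + 5256*162712)) = 1/(-3257665 + 3/(-9 + 2*26475194944 + 855214272)) = 1/(-3257665 + 3/(-9 + 52950389888 + 855214272)) = 1/(-3257665 + 3/53805604151) = 1/(-175280633446567412/53805604151) = -53805604151/175280633446567412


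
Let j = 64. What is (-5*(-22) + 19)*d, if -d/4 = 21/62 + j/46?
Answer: -636486/713 ≈ -892.69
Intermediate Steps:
d = -4934/713 (d = -4*(21/62 + 64/46) = -4*(21*(1/62) + 64*(1/46)) = -4*(21/62 + 32/23) = -4*2467/1426 = -4934/713 ≈ -6.9201)
(-5*(-22) + 19)*d = (-5*(-22) + 19)*(-4934/713) = (110 + 19)*(-4934/713) = 129*(-4934/713) = -636486/713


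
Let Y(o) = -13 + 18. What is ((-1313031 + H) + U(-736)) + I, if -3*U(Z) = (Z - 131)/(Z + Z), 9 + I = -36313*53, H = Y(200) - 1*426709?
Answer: -5393898465/1472 ≈ -3.6643e+6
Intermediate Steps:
Y(o) = 5
H = -426704 (H = 5 - 1*426709 = 5 - 426709 = -426704)
I = -1924598 (I = -9 - 36313*53 = -9 - 1924589 = -1924598)
U(Z) = -(-131 + Z)/(6*Z) (U(Z) = -(Z - 131)/(3*(Z + Z)) = -(-131 + Z)/(3*(2*Z)) = -(-131 + Z)*1/(2*Z)/3 = -(-131 + Z)/(6*Z))
((-1313031 + H) + U(-736)) + I = ((-1313031 - 426704) + (1/6)*(131 - 1*(-736))/(-736)) - 1924598 = (-1739735 + (1/6)*(-1/736)*(131 + 736)) - 1924598 = (-1739735 + (1/6)*(-1/736)*867) - 1924598 = (-1739735 - 289/1472) - 1924598 = -2560890209/1472 - 1924598 = -5393898465/1472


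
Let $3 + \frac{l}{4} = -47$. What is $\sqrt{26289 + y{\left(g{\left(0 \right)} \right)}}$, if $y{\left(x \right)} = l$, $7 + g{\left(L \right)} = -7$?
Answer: $\sqrt{26089} \approx 161.52$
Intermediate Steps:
$l = -200$ ($l = -12 + 4 \left(-47\right) = -12 - 188 = -200$)
$g{\left(L \right)} = -14$ ($g{\left(L \right)} = -7 - 7 = -14$)
$y{\left(x \right)} = -200$
$\sqrt{26289 + y{\left(g{\left(0 \right)} \right)}} = \sqrt{26289 - 200} = \sqrt{26089}$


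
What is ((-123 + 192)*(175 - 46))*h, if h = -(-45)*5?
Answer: 2002725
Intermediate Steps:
h = 225 (h = -9*(-25) = 225)
((-123 + 192)*(175 - 46))*h = ((-123 + 192)*(175 - 46))*225 = (69*129)*225 = 8901*225 = 2002725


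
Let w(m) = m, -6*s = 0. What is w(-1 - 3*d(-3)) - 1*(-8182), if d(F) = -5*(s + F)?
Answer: 8136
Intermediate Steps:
s = 0 (s = -⅙*0 = 0)
d(F) = -5*F (d(F) = -5*(0 + F) = -5*F)
w(-1 - 3*d(-3)) - 1*(-8182) = (-1 - (-15)*(-3)) - 1*(-8182) = (-1 - 3*15) + 8182 = (-1 - 45) + 8182 = -46 + 8182 = 8136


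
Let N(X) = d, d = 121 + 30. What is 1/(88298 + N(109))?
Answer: 1/88449 ≈ 1.1306e-5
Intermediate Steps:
d = 151
N(X) = 151
1/(88298 + N(109)) = 1/(88298 + 151) = 1/88449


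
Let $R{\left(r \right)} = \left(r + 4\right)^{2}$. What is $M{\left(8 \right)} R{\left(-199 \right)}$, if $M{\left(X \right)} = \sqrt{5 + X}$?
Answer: $38025 \sqrt{13} \approx 1.371 \cdot 10^{5}$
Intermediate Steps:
$R{\left(r \right)} = \left(4 + r\right)^{2}$
$M{\left(8 \right)} R{\left(-199 \right)} = \sqrt{5 + 8} \left(4 - 199\right)^{2} = \sqrt{13} \left(-195\right)^{2} = \sqrt{13} \cdot 38025 = 38025 \sqrt{13}$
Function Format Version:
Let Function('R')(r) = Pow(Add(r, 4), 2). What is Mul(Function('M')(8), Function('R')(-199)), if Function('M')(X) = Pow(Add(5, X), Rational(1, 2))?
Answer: Mul(38025, Pow(13, Rational(1, 2))) ≈ 1.3710e+5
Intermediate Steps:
Function('R')(r) = Pow(Add(4, r), 2)
Mul(Function('M')(8), Function('R')(-199)) = Mul(Pow(Add(5, 8), Rational(1, 2)), Pow(Add(4, -199), 2)) = Mul(Pow(13, Rational(1, 2)), Pow(-195, 2)) = Mul(Pow(13, Rational(1, 2)), 38025) = Mul(38025, Pow(13, Rational(1, 2)))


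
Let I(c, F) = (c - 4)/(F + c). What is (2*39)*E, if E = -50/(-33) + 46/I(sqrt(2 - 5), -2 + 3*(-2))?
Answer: 1406080/209 + 14352*I*sqrt(3)/19 ≈ 6727.7 + 1308.3*I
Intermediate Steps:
I(c, F) = (-4 + c)/(F + c)
E = 50/33 + 46*(-8 + I*sqrt(3))/(-4 + I*sqrt(3)) (E = -50/(-33) + 46/(((-4 + sqrt(2 - 5))/((-2 + 3*(-2)) + sqrt(2 - 5)))) = -50*(-1/33) + 46/(((-4 + sqrt(-3))/((-2 - 6) + sqrt(-3)))) = 50/33 + 46/(((-4 + I*sqrt(3))/(-8 + I*sqrt(3)))) = 50/33 + 46*((-8 + I*sqrt(3))/(-4 + I*sqrt(3))) = 50/33 + 46*(-8 + I*sqrt(3))/(-4 + I*sqrt(3)) ≈ 86.252 + 16.774*I)
(2*39)*E = (2*39)*(54080/627 + 184*I*sqrt(3)/19) = 78*(54080/627 + 184*I*sqrt(3)/19) = 1406080/209 + 14352*I*sqrt(3)/19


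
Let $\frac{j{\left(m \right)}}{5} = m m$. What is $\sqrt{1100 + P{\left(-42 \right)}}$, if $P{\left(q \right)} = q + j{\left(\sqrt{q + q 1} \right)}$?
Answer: $\sqrt{638} \approx 25.259$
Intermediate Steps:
$j{\left(m \right)} = 5 m^{2}$ ($j{\left(m \right)} = 5 m m = 5 m^{2}$)
$P{\left(q \right)} = 11 q$ ($P{\left(q \right)} = q + 5 \left(\sqrt{q + q 1}\right)^{2} = q + 5 \left(\sqrt{q + q}\right)^{2} = q + 5 \left(\sqrt{2 q}\right)^{2} = q + 5 \left(\sqrt{2} \sqrt{q}\right)^{2} = q + 5 \cdot 2 q = q + 10 q = 11 q$)
$\sqrt{1100 + P{\left(-42 \right)}} = \sqrt{1100 + 11 \left(-42\right)} = \sqrt{1100 - 462} = \sqrt{638}$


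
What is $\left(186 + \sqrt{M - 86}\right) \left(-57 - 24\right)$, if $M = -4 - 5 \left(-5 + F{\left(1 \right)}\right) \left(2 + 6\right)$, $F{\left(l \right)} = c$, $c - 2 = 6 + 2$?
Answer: $-15066 - 81 i \sqrt{290} \approx -15066.0 - 1379.4 i$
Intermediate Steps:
$c = 10$ ($c = 2 + \left(6 + 2\right) = 2 + 8 = 10$)
$F{\left(l \right)} = 10$
$M = -204$ ($M = -4 - 5 \left(-5 + 10\right) \left(2 + 6\right) = -4 - 5 \cdot 5 \cdot 8 = -4 - 200 = -204$)
$\left(186 + \sqrt{M - 86}\right) \left(-57 - 24\right) = \left(186 + \sqrt{-204 - 86}\right) \left(-57 - 24\right) = \left(186 + \sqrt{-290}\right) \left(-81\right) = \left(186 + i \sqrt{290}\right) \left(-81\right) = -15066 - 81 i \sqrt{290}$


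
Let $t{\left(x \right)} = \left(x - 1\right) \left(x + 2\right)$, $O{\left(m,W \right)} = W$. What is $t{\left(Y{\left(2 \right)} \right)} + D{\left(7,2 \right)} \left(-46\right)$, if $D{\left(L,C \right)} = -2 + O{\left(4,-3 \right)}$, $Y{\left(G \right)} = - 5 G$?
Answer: $318$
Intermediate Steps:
$t{\left(x \right)} = \left(-1 + x\right) \left(2 + x\right)$
$D{\left(L,C \right)} = -5$ ($D{\left(L,C \right)} = -2 - 3 = -5$)
$t{\left(Y{\left(2 \right)} \right)} + D{\left(7,2 \right)} \left(-46\right) = \left(-2 - 10 + \left(\left(-5\right) 2\right)^{2}\right) - -230 = \left(-2 - 10 + \left(-10\right)^{2}\right) + 230 = \left(-2 - 10 + 100\right) + 230 = 88 + 230 = 318$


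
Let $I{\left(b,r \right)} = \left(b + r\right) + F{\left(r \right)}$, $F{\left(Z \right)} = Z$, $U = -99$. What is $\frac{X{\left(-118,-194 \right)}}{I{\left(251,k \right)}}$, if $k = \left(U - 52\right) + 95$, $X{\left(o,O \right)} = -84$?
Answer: $- \frac{84}{139} \approx -0.60432$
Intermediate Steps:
$k = -56$ ($k = \left(-99 - 52\right) + 95 = -151 + 95 = -56$)
$I{\left(b,r \right)} = b + 2 r$ ($I{\left(b,r \right)} = \left(b + r\right) + r = b + 2 r$)
$\frac{X{\left(-118,-194 \right)}}{I{\left(251,k \right)}} = - \frac{84}{251 + 2 \left(-56\right)} = - \frac{84}{251 - 112} = - \frac{84}{139}$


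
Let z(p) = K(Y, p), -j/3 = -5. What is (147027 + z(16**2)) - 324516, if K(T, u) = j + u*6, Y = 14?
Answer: -175938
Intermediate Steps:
j = 15 (j = -3*(-5) = 15)
K(T, u) = 15 + 6*u (K(T, u) = 15 + u*6 = 15 + 6*u)
z(p) = 15 + 6*p
(147027 + z(16**2)) - 324516 = (147027 + (15 + 6*16**2)) - 324516 = (147027 + (15 + 6*256)) - 324516 = (147027 + (15 + 1536)) - 324516 = (147027 + 1551) - 324516 = 148578 - 324516 = -175938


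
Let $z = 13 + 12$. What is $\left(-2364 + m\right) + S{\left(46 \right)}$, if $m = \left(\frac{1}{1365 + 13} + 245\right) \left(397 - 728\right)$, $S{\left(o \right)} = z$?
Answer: $- \frac{114972383}{1378} \approx -83434.0$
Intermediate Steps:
$z = 25$
$S{\left(o \right)} = 25$
$m = - \frac{111749241}{1378}$ ($m = \left(\frac{1}{1378} + 245\right) \left(-331\right) = \frac{337611}{1378} \left(-331\right) = - \frac{111749241}{1378} \approx -81095.0$)
$\left(-2364 + m\right) + S{\left(46 \right)} = \left(-2364 - \frac{111749241}{1378}\right) + 25 = - \frac{115006833}{1378} + 25 = - \frac{114972383}{1378}$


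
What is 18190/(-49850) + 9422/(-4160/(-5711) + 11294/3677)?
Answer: 493083124945282/198892412345 ≈ 2479.1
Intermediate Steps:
18190/(-49850) + 9422/(-4160/(-5711) + 11294/3677) = 18190*(-1/49850) + 9422/(-4160*(-1/5711) + 11294*(1/3677)) = -1819/4985 + 9422/(4160/5711 + 11294/3677) = -1819/4985 + 9422/(79796354/20999347) = -1819/4985 + 9422*(20999347/79796354) = -1819/4985 + 98927923717/39898177 = 493083124945282/198892412345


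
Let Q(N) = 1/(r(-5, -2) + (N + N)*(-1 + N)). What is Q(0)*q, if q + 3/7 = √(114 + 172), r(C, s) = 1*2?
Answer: -3/14 + √286/2 ≈ 8.2415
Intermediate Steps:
r(C, s) = 2
q = -3/7 + √286 (q = -3/7 + √(114 + 172) = -3/7 + √286 ≈ 16.483)
Q(N) = 1/(2 + 2*N*(-1 + N)) (Q(N) = 1/(2 + (N + N)*(-1 + N)) = 1/(2 + (2*N)*(-1 + N)) = 1/(2 + 2*N*(-1 + N)))
Q(0)*q = (1/(2*(1 + 0² - 1*0)))*(-3/7 + √286) = (1/(2*(1 + 0 + 0)))*(-3/7 + √286) = ((½)/1)*(-3/7 + √286) = ((½)*1)*(-3/7 + √286) = (-3/7 + √286)/2 = -3/14 + √286/2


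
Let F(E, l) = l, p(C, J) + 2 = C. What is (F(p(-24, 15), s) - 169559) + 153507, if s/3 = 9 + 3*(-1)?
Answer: -16034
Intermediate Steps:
p(C, J) = -2 + C
s = 18 (s = 3*(9 + 3*(-1)) = 3*(9 - 3) = 3*6 = 18)
(F(p(-24, 15), s) - 169559) + 153507 = (18 - 169559) + 153507 = -169541 + 153507 = -16034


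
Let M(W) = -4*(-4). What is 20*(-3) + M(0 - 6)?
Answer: -44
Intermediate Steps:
M(W) = 16
20*(-3) + M(0 - 6) = 20*(-3) + 16 = -60 + 16 = -44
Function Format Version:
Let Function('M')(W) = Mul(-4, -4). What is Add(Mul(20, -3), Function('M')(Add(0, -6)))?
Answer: -44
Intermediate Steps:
Function('M')(W) = 16
Add(Mul(20, -3), Function('M')(Add(0, -6))) = Add(Mul(20, -3), 16) = Add(-60, 16) = -44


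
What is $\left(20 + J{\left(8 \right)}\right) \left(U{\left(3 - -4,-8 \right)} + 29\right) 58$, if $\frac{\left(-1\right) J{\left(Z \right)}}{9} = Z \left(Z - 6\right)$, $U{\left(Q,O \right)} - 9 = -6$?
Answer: $-230144$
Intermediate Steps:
$U{\left(Q,O \right)} = 3$ ($U{\left(Q,O \right)} = 9 - 6 = 3$)
$J{\left(Z \right)} = - 9 Z \left(-6 + Z\right)$ ($J{\left(Z \right)} = - 9 Z \left(Z - 6\right) = - 9 Z \left(-6 + Z\right)$)
$\left(20 + J{\left(8 \right)}\right) \left(U{\left(3 - -4,-8 \right)} + 29\right) 58 = \left(20 + 9 \cdot 8 \left(6 - 8\right)\right) \left(3 + 29\right) 58 = \left(20 + 9 \cdot 8 \left(6 - 8\right)\right) 32 \cdot 58 = \left(20 + 9 \cdot 8 \left(-2\right)\right) 32 \cdot 58 = \left(20 - 144\right) 32 \cdot 58 = \left(-124\right) 32 \cdot 58 = \left(-3968\right) 58 = -230144$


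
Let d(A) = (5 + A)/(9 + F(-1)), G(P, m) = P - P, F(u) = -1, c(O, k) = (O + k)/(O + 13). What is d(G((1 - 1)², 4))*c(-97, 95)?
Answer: 5/336 ≈ 0.014881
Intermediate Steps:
c(O, k) = (O + k)/(13 + O)
G(P, m) = 0
d(A) = 5/8 + A/8 (d(A) = (5 + A)/(9 - 1) = (5 + A)/8 = (5 + A)*(⅛) = 5/8 + A/8)
d(G((1 - 1)², 4))*c(-97, 95) = (5/8 + (⅛)*0)*((-97 + 95)/(13 - 97)) = (5/8 + 0)*(-2/(-84)) = 5*(-1/84*(-2))/8 = (5/8)*(1/42) = 5/336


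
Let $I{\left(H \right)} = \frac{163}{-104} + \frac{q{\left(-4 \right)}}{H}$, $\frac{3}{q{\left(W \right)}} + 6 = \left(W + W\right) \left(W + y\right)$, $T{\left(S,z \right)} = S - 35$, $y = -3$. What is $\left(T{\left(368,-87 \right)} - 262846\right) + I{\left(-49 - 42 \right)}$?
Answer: $- \frac{4777765137}{18200} \approx -2.6251 \cdot 10^{5}$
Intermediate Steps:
$T{\left(S,z \right)} = -35 + S$ ($T{\left(S,z \right)} = S - 35 = -35 + S$)
$q{\left(W \right)} = \frac{3}{-6 + 2 W \left(-3 + W\right)}$ ($q{\left(W \right)} = \frac{3}{-6 + \left(W + W\right) \left(W - 3\right)} = \frac{3}{-6 + 2 W \left(-3 + W\right)}$)
$I{\left(H \right)} = - \frac{163}{104} + \frac{3}{50 H}$ ($I{\left(H \right)} = \frac{163}{-104} + \frac{\frac{3}{2} \frac{1}{-3 + \left(-4\right)^{2} - -12}}{H} = 163 \left(- \frac{1}{104}\right) + \frac{\frac{3}{2} \frac{1}{-3 + 16 + 12}}{H} = - \frac{163}{104} + \frac{\frac{3}{2} \cdot \frac{1}{25}}{H} = - \frac{163}{104} + \frac{3}{50 H}$)
$\left(T{\left(368,-87 \right)} - 262846\right) + I{\left(-49 - 42 \right)} = \left(\left(-35 + 368\right) - 262846\right) + \frac{156 - 4075 \left(-49 - 42\right)}{2600 \left(-49 - 42\right)} = \left(333 - 262846\right) + \frac{156 - 4075 \left(-49 - 42\right)}{2600 \left(-49 - 42\right)} = -262513 + \frac{156 - -370825}{2600 \left(-91\right)} = -262513 + \frac{1}{2600} \left(- \frac{1}{91}\right) \left(156 + 370825\right) = -262513 + \frac{1}{2600} \left(- \frac{1}{91}\right) 370981 = -262513 - \frac{28537}{18200} = - \frac{4777765137}{18200}$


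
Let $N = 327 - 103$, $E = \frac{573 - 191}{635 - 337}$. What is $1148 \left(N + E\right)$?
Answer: $\frac{38534916}{149} \approx 2.5862 \cdot 10^{5}$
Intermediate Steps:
$E = \frac{191}{149}$ ($E = \frac{382}{298} = 382 \cdot \frac{1}{298} = \frac{191}{149} \approx 1.2819$)
$N = 224$
$1148 \left(N + E\right) = 1148 \left(224 + \frac{191}{149}\right) = 1148 \cdot \frac{33567}{149} = \frac{38534916}{149}$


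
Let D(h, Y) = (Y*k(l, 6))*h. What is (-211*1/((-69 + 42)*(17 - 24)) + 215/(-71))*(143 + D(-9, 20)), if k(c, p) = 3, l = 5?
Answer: 22079552/13419 ≈ 1645.4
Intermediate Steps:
D(h, Y) = 3*Y*h (D(h, Y) = (Y*3)*h = (3*Y)*h = 3*Y*h)
(-211*1/((-69 + 42)*(17 - 24)) + 215/(-71))*(143 + D(-9, 20)) = (-211*1/((-69 + 42)*(17 - 24)) + 215/(-71))*(143 + 3*20*(-9)) = (-211/((-7*(-27))) + 215*(-1/71))*(143 - 540) = (-211/189 - 215/71)*(-397) = -55616/13419*(-397) = 22079552/13419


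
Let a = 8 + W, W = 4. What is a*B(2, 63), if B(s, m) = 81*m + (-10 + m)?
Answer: 61872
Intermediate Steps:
B(s, m) = -10 + 82*m
a = 12 (a = 8 + 4 = 12)
a*B(2, 63) = 12*(-10 + 82*63) = 12*(-10 + 5166) = 12*5156 = 61872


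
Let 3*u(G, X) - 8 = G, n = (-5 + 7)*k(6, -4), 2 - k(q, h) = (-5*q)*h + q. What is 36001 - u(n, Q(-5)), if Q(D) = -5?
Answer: 36081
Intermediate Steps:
k(q, h) = 2 - q + 5*h*q (k(q, h) = 2 - ((-5*q)*h + q) = 2 - (-5*h*q + q) = 2 - (q - 5*h*q) = 2 + (-q + 5*h*q) = 2 - q + 5*h*q)
n = -248 (n = (-5 + 7)*(2 - 1*6 + 5*(-4)*6) = 2*(2 - 6 - 120) = 2*(-124) = -248)
u(G, X) = 8/3 + G/3
36001 - u(n, Q(-5)) = 36001 - (8/3 + (⅓)*(-248)) = 36001 - (8/3 - 248/3) = 36001 - 1*(-80) = 36001 + 80 = 36081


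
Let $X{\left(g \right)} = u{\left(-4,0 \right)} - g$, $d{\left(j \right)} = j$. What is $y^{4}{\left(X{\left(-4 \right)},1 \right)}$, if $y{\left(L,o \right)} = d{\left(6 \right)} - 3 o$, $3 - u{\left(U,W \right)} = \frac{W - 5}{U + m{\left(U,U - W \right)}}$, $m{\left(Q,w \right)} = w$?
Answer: $81$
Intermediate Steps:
$u{\left(U,W \right)} = 3 - \frac{-5 + W}{- W + 2 U}$ ($u{\left(U,W \right)} = 3 - \frac{W - 5}{U + \left(U - W\right)} = 3 - \frac{-5 + W}{- W + 2 U}$)
$X{\left(g \right)} = \frac{19}{8} - g$ ($X{\left(g \right)} = \frac{5 - 0 + 6 \left(-4\right)}{\left(-1\right) 0 + 2 \left(-4\right)} - g = \frac{5 + 0 - 24}{0 - 8} - g = \frac{1}{-8} \left(-19\right) - g = \left(- \frac{1}{8}\right) \left(-19\right) - g = \frac{19}{8} - g$)
$y{\left(L,o \right)} = 6 - 3 o$
$y^{4}{\left(X{\left(-4 \right)},1 \right)} = \left(6 - 3\right)^{4} = 3^{4} = 81$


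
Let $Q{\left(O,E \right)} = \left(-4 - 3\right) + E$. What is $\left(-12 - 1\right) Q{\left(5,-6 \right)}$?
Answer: $169$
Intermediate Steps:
$Q{\left(O,E \right)} = -7 + E$
$\left(-12 - 1\right) Q{\left(5,-6 \right)} = \left(-12 - 1\right) \left(-7 - 6\right) = \left(-13\right) \left(-13\right) = 169$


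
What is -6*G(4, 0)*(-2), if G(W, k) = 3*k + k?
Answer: 0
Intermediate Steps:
G(W, k) = 4*k
-6*G(4, 0)*(-2) = -24*0*(-2) = -6*0*(-2) = 0*(-2) = 0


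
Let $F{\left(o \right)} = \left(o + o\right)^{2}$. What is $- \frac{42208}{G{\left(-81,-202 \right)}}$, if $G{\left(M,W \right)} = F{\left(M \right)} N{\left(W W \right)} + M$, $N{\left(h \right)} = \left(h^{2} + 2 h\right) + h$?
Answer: $- \frac{42208}{43698591201951} \approx -9.6589 \cdot 10^{-10}$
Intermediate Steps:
$N{\left(h \right)} = h^{2} + 3 h$
$F{\left(o \right)} = 4 o^{2}$ ($F{\left(o \right)} = \left(2 o\right)^{2} = 4 o^{2}$)
$G{\left(M,W \right)} = M + 4 M^{2} W^{2} \left(3 + W^{2}\right)$ ($G{\left(M,W \right)} = 4 M^{2} W W \left(3 + W W\right) + M = 4 M^{2} W^{2} \left(3 + W^{2}\right) + M = M + 4 M^{2} W^{2} \left(3 + W^{2}\right)$)
$- \frac{42208}{G{\left(-81,-202 \right)}} = - \frac{42208}{\left(-81\right) \left(1 + 4 \left(-81\right) \left(-202\right)^{2} \left(3 + \left(-202\right)^{2}\right)\right)} = - \frac{42208}{\left(-81\right) \left(1 + 4 \left(-81\right) 40804 \left(3 + 40804\right)\right)} = - \frac{42208}{\left(-81\right) \left(1 + 4 \left(-81\right) 40804 \cdot 40807\right)} = - \frac{42208}{\left(-81\right) \left(1 - 539488780272\right)} = - \frac{42208}{\left(-81\right) \left(-539488780271\right)} = - \frac{42208}{43698591201951}$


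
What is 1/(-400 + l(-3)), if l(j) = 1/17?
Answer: -17/6799 ≈ -0.0025004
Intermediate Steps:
l(j) = 1/17
1/(-400 + l(-3)) = 1/(-400 + 1/17) = 1/(-6799/17) = -17/6799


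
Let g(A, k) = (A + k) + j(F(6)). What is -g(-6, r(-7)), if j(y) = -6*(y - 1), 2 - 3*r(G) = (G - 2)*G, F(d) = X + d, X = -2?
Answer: 133/3 ≈ 44.333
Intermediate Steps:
F(d) = -2 + d
r(G) = ⅔ - G*(-2 + G)/3 (r(G) = ⅔ - (G - 2)*G/3 = ⅔ - (-2 + G)*G/3 = ⅔ - G*(-2 + G)/3)
j(y) = 6 - 6*y (j(y) = -6*(-1 + y) = 6 - 6*y)
g(A, k) = -18 + A + k (g(A, k) = (A + k) + (6 - 6*(-2 + 6)) = (A + k) + (6 - 6*4) = (A + k) + (6 - 24) = (A + k) - 18 = -18 + A + k)
-g(-6, r(-7)) = -(-18 - 6 + (⅔ - ⅓*(-7)² + (⅔)*(-7))) = -(-18 - 6 + (⅔ - ⅓*49 - 14/3)) = -(-18 - 6 + (⅔ - 49/3 - 14/3)) = -(-18 - 6 - 61/3) = -1*(-133/3) = 133/3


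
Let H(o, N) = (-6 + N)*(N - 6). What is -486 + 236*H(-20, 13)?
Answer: 11078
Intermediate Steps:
H(o, N) = (-6 + N)² (H(o, N) = (-6 + N)*(-6 + N) = (-6 + N)²)
-486 + 236*H(-20, 13) = -486 + 236*(-6 + 13)² = -486 + 236*7² = -486 + 236*49 = -486 + 11564 = 11078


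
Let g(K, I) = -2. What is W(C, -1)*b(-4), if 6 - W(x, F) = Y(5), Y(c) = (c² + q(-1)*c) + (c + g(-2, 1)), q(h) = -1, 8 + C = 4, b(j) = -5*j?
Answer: -340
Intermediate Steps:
C = -4 (C = -8 + 4 = -4)
Y(c) = -2 + c² (Y(c) = (c² - c) + (c - 2) = (c² - c) + (-2 + c) = -2 + c²)
W(x, F) = -17 (W(x, F) = 6 - (-2 + 5²) = 6 - (-2 + 25) = 6 - 1*23 = 6 - 23 = -17)
W(C, -1)*b(-4) = -(-85)*(-4) = -17*20 = -340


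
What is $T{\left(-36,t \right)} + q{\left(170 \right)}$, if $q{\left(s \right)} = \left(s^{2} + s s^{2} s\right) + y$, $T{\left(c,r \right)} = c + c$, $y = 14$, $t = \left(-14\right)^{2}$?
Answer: $835238842$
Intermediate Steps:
$t = 196$
$T{\left(c,r \right)} = 2 c$
$q{\left(s \right)} = 14 + s^{2} + s^{4}$ ($q{\left(s \right)} = \left(s^{2} + s s^{2} s\right) + 14 = \left(s^{2} + s^{3} s\right) + 14 = \left(s^{2} + s^{4}\right) + 14 = 14 + s^{2} + s^{4}$)
$T{\left(-36,t \right)} + q{\left(170 \right)} = 2 \left(-36\right) + \left(14 + 170^{2} + 170^{4}\right) = -72 + \left(14 + 28900 + 835210000\right) = -72 + 835238914 = 835238842$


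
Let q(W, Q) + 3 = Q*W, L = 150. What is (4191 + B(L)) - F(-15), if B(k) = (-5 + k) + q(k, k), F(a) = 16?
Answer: 26817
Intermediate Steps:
q(W, Q) = -3 + Q*W
B(k) = -8 + k + k**2 (B(k) = (-5 + k) + (-3 + k*k) = (-5 + k) + (-3 + k**2) = -8 + k + k**2)
(4191 + B(L)) - F(-15) = (4191 + (-8 + 150 + 150**2)) - 16 = (4191 + (-8 + 150 + 22500)) - 1*16 = (4191 + 22642) - 16 = 26833 - 16 = 26817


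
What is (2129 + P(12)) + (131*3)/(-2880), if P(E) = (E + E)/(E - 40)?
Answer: 14300203/6720 ≈ 2128.0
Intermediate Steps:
P(E) = 2*E/(-40 + E) (P(E) = (2*E)/(-40 + E) = 2*E/(-40 + E))
(2129 + P(12)) + (131*3)/(-2880) = (2129 + 2*12/(-40 + 12)) + (131*3)/(-2880) = (2129 + 2*12/(-28)) + 393*(-1/2880) = (2129 + 2*12*(-1/28)) - 131/960 = (2129 - 6/7) - 131/960 = 14897/7 - 131/960 = 14300203/6720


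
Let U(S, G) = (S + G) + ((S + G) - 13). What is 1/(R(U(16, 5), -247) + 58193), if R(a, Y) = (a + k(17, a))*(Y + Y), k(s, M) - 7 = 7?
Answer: 1/36951 ≈ 2.7063e-5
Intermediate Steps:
k(s, M) = 14 (k(s, M) = 7 + 7 = 14)
U(S, G) = -13 + 2*G + 2*S (U(S, G) = (G + S) + ((G + S) - 13) = (G + S) + (-13 + G + S) = -13 + 2*G + 2*S)
R(a, Y) = 2*Y*(14 + a) (R(a, Y) = (a + 14)*(Y + Y) = (14 + a)*(2*Y) = 2*Y*(14 + a))
1/(R(U(16, 5), -247) + 58193) = 1/(2*(-247)*(14 + (-13 + 2*5 + 2*16)) + 58193) = 1/(2*(-247)*(14 + (-13 + 10 + 32)) + 58193) = 1/(2*(-247)*(14 + 29) + 58193) = 1/(2*(-247)*43 + 58193) = 1/(-21242 + 58193) = 1/36951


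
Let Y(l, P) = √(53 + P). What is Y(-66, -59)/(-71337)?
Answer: -I*√6/71337 ≈ -3.4337e-5*I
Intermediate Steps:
Y(-66, -59)/(-71337) = √(53 - 59)/(-71337) = √(-6)*(-1/71337) = (I*√6)*(-1/71337) = -I*√6/71337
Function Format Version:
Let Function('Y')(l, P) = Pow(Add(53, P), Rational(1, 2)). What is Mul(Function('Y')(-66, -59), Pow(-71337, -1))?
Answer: Mul(Rational(-1, 71337), I, Pow(6, Rational(1, 2))) ≈ Mul(-3.4337e-5, I)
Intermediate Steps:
Mul(Function('Y')(-66, -59), Pow(-71337, -1)) = Mul(Pow(Add(53, -59), Rational(1, 2)), Pow(-71337, -1)) = Mul(Pow(-6, Rational(1, 2)), Rational(-1, 71337)) = Mul(Mul(I, Pow(6, Rational(1, 2))), Rational(-1, 71337)) = Mul(Rational(-1, 71337), I, Pow(6, Rational(1, 2)))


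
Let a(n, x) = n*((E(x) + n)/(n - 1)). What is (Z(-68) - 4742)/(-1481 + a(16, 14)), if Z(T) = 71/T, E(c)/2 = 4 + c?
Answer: 4837905/1454044 ≈ 3.3272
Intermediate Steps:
E(c) = 8 + 2*c (E(c) = 2*(4 + c) = 8 + 2*c)
a(n, x) = n*(8 + n + 2*x)/(-1 + n) (a(n, x) = n*(((8 + 2*x) + n)/(n - 1)) = n*((8 + n + 2*x)/(-1 + n)) = n*(8 + n + 2*x)/(-1 + n))
(Z(-68) - 4742)/(-1481 + a(16, 14)) = (71/(-68) - 4742)/(-1481 + 16*(8 + 16 + 2*14)/(-1 + 16)) = (71*(-1/68) - 4742)/(-1481 + 16*(8 + 16 + 28)/15) = (-71/68 - 4742)/(-1481 + 16*(1/15)*52) = -322527/(68*(-1481 + 832/15)) = -322527/(68*(-21383/15)) = -322527/68*(-15/21383) = 4837905/1454044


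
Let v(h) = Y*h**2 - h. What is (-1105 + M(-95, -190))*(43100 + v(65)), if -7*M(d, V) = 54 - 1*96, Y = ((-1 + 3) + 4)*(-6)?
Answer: 119862435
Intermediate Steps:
Y = -36 (Y = (2 + 4)*(-6) = 6*(-6) = -36)
v(h) = -h - 36*h**2 (v(h) = -36*h**2 - h = -h - 36*h**2)
M(d, V) = 6 (M(d, V) = -(54 - 1*96)/7 = -(54 - 96)/7 = -1/7*(-42) = 6)
(-1105 + M(-95, -190))*(43100 + v(65)) = (-1105 + 6)*(43100 - 1*65*(1 + 36*65)) = -1099*(43100 - 1*65*(1 + 2340)) = -1099*(43100 - 1*65*2341) = -1099*(43100 - 152165) = -1099*(-109065) = 119862435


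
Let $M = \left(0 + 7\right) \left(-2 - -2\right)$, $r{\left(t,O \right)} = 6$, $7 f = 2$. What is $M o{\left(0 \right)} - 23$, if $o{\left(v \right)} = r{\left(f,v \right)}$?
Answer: $-23$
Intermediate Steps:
$f = \frac{2}{7}$ ($f = \frac{1}{7} \cdot 2 = \frac{2}{7} \approx 0.28571$)
$o{\left(v \right)} = 6$
$M = 0$ ($M = 7 \left(-2 + 2\right) = 7 \cdot 0 = 0$)
$M o{\left(0 \right)} - 23 = 0 \cdot 6 - 23 = 0 - 23 = -23$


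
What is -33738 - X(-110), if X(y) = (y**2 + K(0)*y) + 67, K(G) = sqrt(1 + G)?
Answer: -45795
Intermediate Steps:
X(y) = 67 + y + y**2 (X(y) = (y**2 + sqrt(1 + 0)*y) + 67 = (y**2 + sqrt(1)*y) + 67 = (y**2 + 1*y) + 67 = (y**2 + y) + 67 = (y + y**2) + 67 = 67 + y + y**2)
-33738 - X(-110) = -33738 - (67 - 110 + (-110)**2) = -33738 - (67 - 110 + 12100) = -33738 - 1*12057 = -33738 - 12057 = -45795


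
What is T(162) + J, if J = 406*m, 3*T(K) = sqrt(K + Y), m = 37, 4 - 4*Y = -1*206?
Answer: 15022 + sqrt(858)/6 ≈ 15027.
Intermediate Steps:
Y = 105/2 (Y = 1 - (-1)*206/4 = 1 - 1/4*(-206) = 1 + 103/2 = 105/2 ≈ 52.500)
T(K) = sqrt(105/2 + K)/3 (T(K) = sqrt(K + 105/2)/3 = sqrt(105/2 + K)/3)
J = 15022 (J = 406*37 = 15022)
T(162) + J = sqrt(210 + 4*162)/6 + 15022 = sqrt(210 + 648)/6 + 15022 = sqrt(858)/6 + 15022 = 15022 + sqrt(858)/6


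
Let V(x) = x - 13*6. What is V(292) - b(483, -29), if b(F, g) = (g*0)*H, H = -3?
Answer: 214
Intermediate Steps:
V(x) = -78 + x (V(x) = x - 78 = -78 + x)
b(F, g) = 0 (b(F, g) = (g*0)*(-3) = 0*(-3) = 0)
V(292) - b(483, -29) = (-78 + 292) - 1*0 = 214 + 0 = 214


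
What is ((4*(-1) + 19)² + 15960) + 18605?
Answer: 34790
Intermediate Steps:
((4*(-1) + 19)² + 15960) + 18605 = ((-4 + 19)² + 15960) + 18605 = (15² + 15960) + 18605 = (225 + 15960) + 18605 = 16185 + 18605 = 34790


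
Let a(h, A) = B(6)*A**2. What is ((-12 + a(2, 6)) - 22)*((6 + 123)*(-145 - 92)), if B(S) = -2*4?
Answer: 9844506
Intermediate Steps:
B(S) = -8
a(h, A) = -8*A**2
((-12 + a(2, 6)) - 22)*((6 + 123)*(-145 - 92)) = ((-12 - 8*6**2) - 22)*((6 + 123)*(-145 - 92)) = ((-12 - 8*36) - 22)*(129*(-237)) = ((-12 - 288) - 22)*(-30573) = (-300 - 22)*(-30573) = -322*(-30573) = 9844506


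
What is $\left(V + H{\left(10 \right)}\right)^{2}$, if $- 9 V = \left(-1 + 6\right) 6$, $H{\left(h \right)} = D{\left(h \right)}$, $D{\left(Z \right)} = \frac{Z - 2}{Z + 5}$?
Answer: $\frac{196}{25} \approx 7.84$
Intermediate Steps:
$D{\left(Z \right)} = \frac{-2 + Z}{5 + Z}$
$H{\left(h \right)} = \frac{-2 + h}{5 + h}$
$V = - \frac{10}{3}$ ($V = - \frac{\left(-1 + 6\right) 6}{9} = - \frac{5 \cdot 6}{9} = \left(- \frac{1}{9}\right) 30 = - \frac{10}{3} \approx -3.3333$)
$\left(V + H{\left(10 \right)}\right)^{2} = \left(- \frac{10}{3} + \frac{-2 + 10}{5 + 10}\right)^{2} = \left(- \frac{10}{3} + \frac{1}{15} \cdot 8\right)^{2} = \left(- \frac{10}{3} + \frac{8}{15}\right)^{2} = \left(- \frac{14}{5}\right)^{2} = \frac{196}{25}$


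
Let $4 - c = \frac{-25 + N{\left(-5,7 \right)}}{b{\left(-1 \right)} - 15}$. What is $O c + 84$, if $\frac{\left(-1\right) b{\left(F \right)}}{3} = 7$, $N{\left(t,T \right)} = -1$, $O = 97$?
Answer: $\frac{7235}{18} \approx 401.94$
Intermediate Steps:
$b{\left(F \right)} = -21$ ($b{\left(F \right)} = \left(-3\right) 7 = -21$)
$c = \frac{59}{18}$ ($c = 4 - \frac{-25 - 1}{-21 - 15} = 4 - - \frac{26}{-36} = 4 - \left(-26\right) \left(- \frac{1}{36}\right) = 4 - \frac{13}{18} = \frac{59}{18} \approx 3.2778$)
$O c + 84 = 97 \cdot \frac{59}{18} + 84 = \frac{5723}{18} + 84 = \frac{7235}{18}$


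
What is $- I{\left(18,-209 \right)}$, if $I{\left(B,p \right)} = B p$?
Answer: $3762$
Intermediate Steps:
$- I{\left(18,-209 \right)} = - 18 \left(-209\right) = \left(-1\right) \left(-3762\right) = 3762$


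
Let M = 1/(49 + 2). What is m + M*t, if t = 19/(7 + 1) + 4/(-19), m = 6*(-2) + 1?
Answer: -84943/7752 ≈ -10.958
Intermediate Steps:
M = 1/51 ≈ 0.019608
m = -11 (m = -12 + 1 = -11)
t = 329/152 (t = 19/8 + 4*(-1/19) = 19*(⅛) - 4/19 = 19/8 - 4/19 = 329/152 ≈ 2.1645)
m + M*t = -11 + (1/51)*(329/152) = -11 + 329/7752 = -84943/7752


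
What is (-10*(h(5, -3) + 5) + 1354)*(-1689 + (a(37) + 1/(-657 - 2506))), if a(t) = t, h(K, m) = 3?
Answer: -6657002898/3163 ≈ -2.1046e+6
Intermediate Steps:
(-10*(h(5, -3) + 5) + 1354)*(-1689 + (a(37) + 1/(-657 - 2506))) = (-10*(3 + 5) + 1354)*(-1689 + (37 + 1/(-657 - 2506))) = (-10*8 + 1354)*(-1689 + (37 + 1/(-3163))) = (-80 + 1354)*(-1689 + (37 - 1/3163)) = 1274*(-1689 + 117030/3163) = 1274*(-5225277/3163) = -6657002898/3163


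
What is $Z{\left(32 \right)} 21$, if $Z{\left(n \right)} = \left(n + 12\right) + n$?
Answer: $1596$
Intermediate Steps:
$Z{\left(n \right)} = 12 + 2 n$ ($Z{\left(n \right)} = \left(12 + n\right) + n = 12 + 2 n$)
$Z{\left(32 \right)} 21 = \left(12 + 2 \cdot 32\right) 21 = \left(12 + 64\right) 21 = 76 \cdot 21 = 1596$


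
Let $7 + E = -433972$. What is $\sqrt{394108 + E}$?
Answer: $i \sqrt{39871} \approx 199.68 i$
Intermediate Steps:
$E = -433979$ ($E = -7 - 433972 = -433979$)
$\sqrt{394108 + E} = \sqrt{394108 - 433979} = \sqrt{-39871} = i \sqrt{39871}$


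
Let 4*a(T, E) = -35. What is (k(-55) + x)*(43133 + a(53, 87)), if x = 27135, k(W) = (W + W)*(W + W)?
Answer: 6767919795/4 ≈ 1.6920e+9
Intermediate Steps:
k(W) = 4*W**2 (k(W) = (2*W)*(2*W) = 4*W**2)
a(T, E) = -35/4 (a(T, E) = (1/4)*(-35) = -35/4)
(k(-55) + x)*(43133 + a(53, 87)) = (4*(-55)**2 + 27135)*(43133 - 35/4) = (4*3025 + 27135)*(172497/4) = (12100 + 27135)*(172497/4) = 39235*(172497/4) = 6767919795/4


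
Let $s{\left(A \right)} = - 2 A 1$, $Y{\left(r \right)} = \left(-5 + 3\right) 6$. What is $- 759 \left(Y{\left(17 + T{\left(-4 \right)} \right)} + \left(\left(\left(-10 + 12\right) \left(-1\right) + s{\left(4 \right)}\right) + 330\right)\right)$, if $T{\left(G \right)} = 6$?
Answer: $-233772$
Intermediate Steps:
$Y{\left(r \right)} = -12$ ($Y{\left(r \right)} = \left(-2\right) 6 = -12$)
$s{\left(A \right)} = - 2 A$
$- 759 \left(Y{\left(17 + T{\left(-4 \right)} \right)} + \left(\left(\left(-10 + 12\right) \left(-1\right) + s{\left(4 \right)}\right) + 330\right)\right) = - 759 \left(-12 + \left(\left(\left(-10 + 12\right) \left(-1\right) - 8\right) + 330\right)\right) = - 759 \left(-12 + \left(\left(2 \left(-1\right) - 8\right) + 330\right)\right) = - 759 \left(-12 + \left(\left(-2 - 8\right) + 330\right)\right) = - 759 \left(-12 + \left(-10 + 330\right)\right) = - 759 \left(-12 + 320\right) = \left(-759\right) 308 = -233772$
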